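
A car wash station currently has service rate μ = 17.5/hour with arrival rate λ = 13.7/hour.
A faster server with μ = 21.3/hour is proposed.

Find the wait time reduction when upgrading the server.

System 1: ρ₁ = 13.7/17.5 = 0.7829, W₁ = 1/(17.5-13.7) = 0.2632
System 2: ρ₂ = 13.7/21.3 = 0.6432, W₂ = 1/(21.3-13.7) = 0.1316
Improvement: (W₁-W₂)/W₁ = (0.2632-0.1316)/0.2632 = 50.00%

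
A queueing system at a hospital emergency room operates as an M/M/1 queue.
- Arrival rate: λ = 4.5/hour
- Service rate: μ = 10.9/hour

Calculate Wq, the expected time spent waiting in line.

First, compute utilization: ρ = λ/μ = 4.5/10.9 = 0.4128
For M/M/1: Wq = λ/(μ(μ-λ))
Wq = 4.5/(10.9 × (10.9-4.5))
Wq = 4.5/(10.9 × 6.40)
Wq = 0.06451 hours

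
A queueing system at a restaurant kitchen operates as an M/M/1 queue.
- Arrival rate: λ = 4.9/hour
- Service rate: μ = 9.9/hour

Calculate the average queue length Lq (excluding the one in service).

ρ = λ/μ = 4.9/9.9 = 0.4949
For M/M/1: Lq = λ²/(μ(μ-λ))
Lq = 24.01/(9.9 × 5.00)
Lq = 0.4851 orders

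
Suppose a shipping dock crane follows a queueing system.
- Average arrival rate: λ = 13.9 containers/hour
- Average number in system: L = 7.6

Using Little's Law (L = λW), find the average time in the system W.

Little's Law: L = λW, so W = L/λ
W = 7.6/13.9 = 0.5468 hours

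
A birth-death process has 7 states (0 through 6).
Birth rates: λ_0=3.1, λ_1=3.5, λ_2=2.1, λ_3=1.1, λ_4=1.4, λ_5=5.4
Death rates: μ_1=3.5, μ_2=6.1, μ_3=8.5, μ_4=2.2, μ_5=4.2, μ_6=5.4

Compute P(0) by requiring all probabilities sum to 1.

Ratios P(n)/P(0) = (λ₀···λₙ₋₁)/(μ₁···μₙ):
P(1)/P(0) = (3.1)/(3.5) = 0.8857
P(2)/P(0) = (3.1×3.5)/(3.5×6.1) = 0.5082
P(3)/P(0) = (3.1×3.5×2.1)/(3.5×6.1×8.5) = 0.1256
P(4)/P(0) = (3.1×3.5×2.1×1.1)/(3.5×6.1×8.5×2.2) = 0.06278
P(5)/P(0) = (3.1×3.5×2.1×1.1×1.4)/(3.5×6.1×8.5×2.2×4.2) = 0.02093
P(6)/P(0) = (3.1×3.5×2.1×1.1×1.4×5.4)/(3.5×6.1×8.5×2.2×4.2×5.4) = 0.02093

Normalization: ∑ P(n) = 1
P(0) × (1.0000 + 0.8857 + 0.5082 + 0.1256 + 0.06278 + 0.02093 + 0.02093) = 1
P(0) × 2.6241 = 1
P(0) = 1/2.6241 = 0.3811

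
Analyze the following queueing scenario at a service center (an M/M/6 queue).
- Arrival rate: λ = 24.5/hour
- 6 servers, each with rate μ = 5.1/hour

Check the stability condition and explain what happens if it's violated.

Stability requires ρ = λ/(cμ) < 1
ρ = 24.5/(6 × 5.1) = 24.5/30.60 = 0.8007
Since 0.8007 < 1, the system is STABLE.
The servers are busy 80.07% of the time.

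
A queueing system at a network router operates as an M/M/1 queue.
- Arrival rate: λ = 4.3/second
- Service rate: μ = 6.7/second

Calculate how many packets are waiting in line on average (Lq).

ρ = λ/μ = 4.3/6.7 = 0.6418
For M/M/1: Lq = λ²/(μ(μ-λ))
Lq = 18.49/(6.7 × 2.40)
Lq = 1.1499 packets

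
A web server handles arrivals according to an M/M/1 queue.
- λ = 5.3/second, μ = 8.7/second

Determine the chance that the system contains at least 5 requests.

ρ = λ/μ = 5.3/8.7 = 0.609195
P(N ≥ n) = ρⁿ
P(N ≥ 5) = 0.609195^5
P(N ≥ 5) = 0.08390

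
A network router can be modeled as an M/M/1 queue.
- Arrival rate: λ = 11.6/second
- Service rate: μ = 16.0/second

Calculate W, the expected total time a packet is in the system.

First, compute utilization: ρ = λ/μ = 11.6/16.0 = 0.7250
For M/M/1: W = 1/(μ-λ)
W = 1/(16.0-11.6) = 1/4.40
W = 0.2273 seconds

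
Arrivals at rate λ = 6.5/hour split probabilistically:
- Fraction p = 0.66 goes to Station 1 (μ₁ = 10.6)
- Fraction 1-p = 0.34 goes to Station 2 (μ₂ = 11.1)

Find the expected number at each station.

Effective rates: λ₁ = 6.5×0.66 = 4.29, λ₂ = 6.5×0.34 = 2.21
Station 1: ρ₁ = 4.29/10.6 = 0.40472, L₁ = ρ₁/(1-ρ₁) = 0.40472/(1-0.40472) = 0.6799
Station 2: ρ₂ = 2.21/11.1 = 0.1991, L₂ = ρ₂/(1-ρ₂) = 0.1991/(1-0.1991) = 0.2486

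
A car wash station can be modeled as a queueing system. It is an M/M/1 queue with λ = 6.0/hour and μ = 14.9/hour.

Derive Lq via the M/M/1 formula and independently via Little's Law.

Method 1 (direct): Lq = λ²/(μ(μ-λ)) = 36.00/(14.9 × 8.90) = 0.2715

Method 2 (Little's Law):
W = 1/(μ-λ) = 1/8.90 = 0.11236
Wq = W - 1/μ = 0.11236 - 0.067114 = 0.04525
Lq = λWq = 6.0 × 0.04525 = 0.2715 ✔ (matches Method 1)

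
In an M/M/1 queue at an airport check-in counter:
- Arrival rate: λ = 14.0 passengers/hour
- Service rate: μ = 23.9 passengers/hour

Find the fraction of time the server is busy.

Server utilization: ρ = λ/μ
ρ = 14.0/23.9 = 0.5858
The server is busy 58.58% of the time.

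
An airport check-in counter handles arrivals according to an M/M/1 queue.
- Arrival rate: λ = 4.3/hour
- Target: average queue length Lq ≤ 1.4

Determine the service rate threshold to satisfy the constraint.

For M/M/1: Lq = λ²/(μ(μ-λ))
Need Lq ≤ 1.4, i.e. μ(μ-λ) ≥ λ²/1.4
μ² - 4.3μ - 18.49/1.4 ≥ 0  →  μ² - 4.3μ - 13.20714 ≥ 0
Quadratic formula (positive root): μ = [λ + √(λ² + 4×13.20714)]/2
Discriminant: 18.49 + 4×13.20714 = 71.3186, √71.3186 = 8.4450
μ ≥ (4.3 + 8.4450)/2 = 6.3725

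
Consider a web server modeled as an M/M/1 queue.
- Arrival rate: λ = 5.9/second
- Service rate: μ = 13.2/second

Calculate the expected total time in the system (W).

First, compute utilization: ρ = λ/μ = 5.9/13.2 = 0.4470
For M/M/1: W = 1/(μ-λ)
W = 1/(13.2-5.9) = 1/7.30
W = 0.1370 seconds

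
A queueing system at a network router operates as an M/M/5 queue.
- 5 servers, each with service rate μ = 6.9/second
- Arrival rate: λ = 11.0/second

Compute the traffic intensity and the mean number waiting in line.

Traffic intensity: ρ = λ/(cμ) = 11.0/(5×6.9) = 0.3188
Since ρ = 0.3188 < 1, system is stable.
Offered load a = λ/μ = cρ = 11.0/6.9 = 1.5942
P₀ = [ Σₙ₌₀^4 aⁿ/n! + a^5/(5!(1-ρ)) ]⁻¹
Σ = a^0/0! + a^1/1! + a^2/2! + a^3/3! + a^4/4! = 1.0000 + 1.5942 + 1.2707 + 0.6753 + 0.2691 = 4.8093
a^5/(5!(1-ρ)) = 10.2972/(120 × 0.6812) = 0.1260
P₀ = 1/(4.8093 + 0.1260) = 0.2026
Lq = P₀·a^5·ρ / (5!(1-ρ)²) = 0.20262 × 10.2972 × 0.31884 / (120 × 0.46398) = 0.01195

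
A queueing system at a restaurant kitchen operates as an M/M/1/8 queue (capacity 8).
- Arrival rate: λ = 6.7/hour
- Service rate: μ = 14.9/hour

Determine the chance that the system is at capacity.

ρ = λ/μ = 6.7/14.9 = 0.449664
P₀ = (1-ρ)/(1-ρ^(K+1)) = (1-0.449664)/(1-0.449664^9) = 0.5503/0.9992 = 0.5507
P_K = P₀×ρ^K = 0.55075 × 0.449664^8 = 0.55075 × 0.0016715 = 0.0009206
Blocking probability = 0.09206%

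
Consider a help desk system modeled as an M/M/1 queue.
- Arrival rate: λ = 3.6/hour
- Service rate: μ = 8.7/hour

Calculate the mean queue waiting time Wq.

First, compute utilization: ρ = λ/μ = 3.6/8.7 = 0.4138
For M/M/1: Wq = λ/(μ(μ-λ))
Wq = 3.6/(8.7 × (8.7-3.6))
Wq = 3.6/(8.7 × 5.10)
Wq = 0.08114 hours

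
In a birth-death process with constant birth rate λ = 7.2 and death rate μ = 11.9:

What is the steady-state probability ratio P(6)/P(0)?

For constant rates: P(n)/P(0) = (λ/μ)^n
P(6)/P(0) = (7.2/11.9)^6 = 0.60504^6 = 0.04906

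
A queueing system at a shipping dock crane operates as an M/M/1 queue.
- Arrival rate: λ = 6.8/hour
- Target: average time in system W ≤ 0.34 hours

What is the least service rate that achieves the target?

For M/M/1: W = 1/(μ-λ)
Need W ≤ 0.34, so 1/(μ-λ) ≤ 0.34
μ - λ ≥ 1/0.34 = 2.9412
μ ≥ 6.8 + 2.9412 = 9.7412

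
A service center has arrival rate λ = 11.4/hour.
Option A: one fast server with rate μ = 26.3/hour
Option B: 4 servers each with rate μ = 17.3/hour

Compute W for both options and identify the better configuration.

Option A: single server μ = 26.3 (M/M/1)
  ρ_A = 11.4/26.3 = 0.4335
  W_A = 1/(μ-λ) = 1/(26.3-11.4) = 1/14.90 = 0.06711

Option B: 4 servers μ = 17.3 (M/M/4)
  ρ_B = λ/(cμ) = 11.4/(4×17.3) = 0.1647
  Offered load a = λ/μ = cρ = 11.4/17.3 = 0.6590
  P₀ = [ Σₙ₌₀^3 aⁿ/n! + a^4/(4!(1-ρ)) ]⁻¹
  Σ = a^0/0! + a^1/1! + a^2/2! + a^3/3! = 1.0000 + 0.6590 + 0.2171 + 0.04769 = 1.9238
  a^4/(4!(1-ρ)) = 0.18855/(24 × 0.83526) = 0.009406
  P₀ = 1/(1.9238 + 0.009406) = 0.5173
  Lq = P₀·a^4·ρ / (4!(1-ρ)²) = 0.5173 × 0.1886 × 0.1647 / (24 × 0.6977) = 0.0009596
  Wq_B = Lq/λ = 0.00095964/11.4 = 0.000084179
  W_B = Wq_B + 1/μ = 0.000084179 + 0.057803 = 0.05789

Since W_B = 0.05789 < W_A = 0.06711, Option B (multiple servers) has the shorter time in system.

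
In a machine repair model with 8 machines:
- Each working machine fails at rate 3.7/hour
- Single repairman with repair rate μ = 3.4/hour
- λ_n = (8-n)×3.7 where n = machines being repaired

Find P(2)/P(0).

P(2)/P(0) = ∏_{i=0}^{2-1} λ_i/μ_{i+1}
= (8-0)×3.7/3.4 × (8-1)×3.7/3.4
= 66.3183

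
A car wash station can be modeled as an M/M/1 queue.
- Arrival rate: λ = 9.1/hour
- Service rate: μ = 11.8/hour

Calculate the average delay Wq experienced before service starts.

First, compute utilization: ρ = λ/μ = 9.1/11.8 = 0.7712
For M/M/1: Wq = λ/(μ(μ-λ))
Wq = 9.1/(11.8 × (11.8-9.1))
Wq = 9.1/(11.8 × 2.70)
Wq = 0.2856 hours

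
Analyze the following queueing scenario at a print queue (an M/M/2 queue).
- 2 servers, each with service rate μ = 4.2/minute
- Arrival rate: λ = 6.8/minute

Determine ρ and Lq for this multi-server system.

Traffic intensity: ρ = λ/(cμ) = 6.8/(2×4.2) = 0.8095
Since ρ = 0.8095 < 1, system is stable.
Offered load a = λ/μ = cρ = 6.8/4.2 = 1.6190
P₀ = [ Σₙ₌₀^1 aⁿ/n! + a^2/(2!(1-ρ)) ]⁻¹
Σ = a^0/0! + a^1/1! = 1.0000 + 1.6190 = 2.6190
a^2/(2!(1-ρ)) = 2.62132/(2 × 0.190476) = 6.8810
P₀ = 1/(2.6190 + 6.8810) = 0.1053
Lq = P₀·a^2·ρ / (2!(1-ρ)²) = 0.105263 × 2.62132 × 0.809524 / (2 × 0.0362812) = 3.0783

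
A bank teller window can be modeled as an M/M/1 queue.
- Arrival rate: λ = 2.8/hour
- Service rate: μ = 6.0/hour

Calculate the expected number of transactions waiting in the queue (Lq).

ρ = λ/μ = 2.8/6.0 = 0.4667
For M/M/1: Lq = λ²/(μ(μ-λ))
Lq = 7.84/(6.0 × 3.20)
Lq = 0.4083 transactions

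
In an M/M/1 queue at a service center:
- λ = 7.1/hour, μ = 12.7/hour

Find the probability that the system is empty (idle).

ρ = λ/μ = 7.1/12.7 = 0.5591
P(0) = 1 - ρ = 1 - 0.5591 = 0.4409
The server is idle 44.09% of the time.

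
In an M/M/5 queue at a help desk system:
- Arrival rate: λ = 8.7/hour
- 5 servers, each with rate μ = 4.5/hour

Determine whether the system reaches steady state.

Stability requires ρ = λ/(cμ) < 1
ρ = 8.7/(5 × 4.5) = 8.7/22.50 = 0.3867
Since 0.3867 < 1, the system is STABLE.
The servers are busy 38.67% of the time.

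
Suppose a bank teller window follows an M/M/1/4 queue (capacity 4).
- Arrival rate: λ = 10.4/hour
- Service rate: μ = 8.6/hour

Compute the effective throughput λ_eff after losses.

ρ = λ/μ = 10.4/8.6 = 1.2093
P₀ = (1-ρ)/(1-ρ^(K+1)) = (1-1.2093)/(1-1.2093^5) = -0.209300/-1.58625 = 0.1319
P_K = P₀×ρ^K = 0.13195 × 1.2093^4 = 0.13195 × 2.1386 = 0.2822
λ_eff = λ(1-P_K) = 10.4 × (1 - 0.282186) = 10.4 × 0.717814 = 7.4653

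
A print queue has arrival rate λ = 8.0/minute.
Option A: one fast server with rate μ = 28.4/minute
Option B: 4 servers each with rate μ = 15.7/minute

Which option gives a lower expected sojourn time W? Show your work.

Option A: single server μ = 28.4 (M/M/1)
  ρ_A = 8.0/28.4 = 0.2817
  W_A = 1/(μ-λ) = 1/(28.4-8.0) = 1/20.40 = 0.04902

Option B: 4 servers μ = 15.7 (M/M/4)
  ρ_B = λ/(cμ) = 8.0/(4×15.7) = 0.1274
  Offered load a = λ/μ = cρ = 8.0/15.7 = 0.5096
  P₀ = [ Σₙ₌₀^3 aⁿ/n! + a^4/(4!(1-ρ)) ]⁻¹
  Σ = a^0/0! + a^1/1! + a^2/2! + a^3/3! = 1.0000 + 0.50955 + 0.12982 + 0.022051 = 1.6614
  a^4/(4!(1-ρ)) = 0.06742/(24 × 0.8726) = 0.003219
  P₀ = 1/(1.6614 + 0.003219) = 0.6007
  Lq = P₀·a^4·ρ / (4!(1-ρ)²) = 0.6007 × 0.06742 × 0.1274 / (24 × 0.7615) = 0.0002823
  Wq_B = Lq/λ = 0.0002823/8.0 = 0.00003529
  W_B = Wq_B + 1/μ = 0.00003529 + 0.06369 = 0.06373

Since W_A = 0.04902 < W_B = 0.06373, Option A (single fast server) has the shorter time in system.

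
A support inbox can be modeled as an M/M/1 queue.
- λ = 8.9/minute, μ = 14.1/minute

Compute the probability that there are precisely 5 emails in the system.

ρ = λ/μ = 8.9/14.1 = 0.6312
P(n) = (1-ρ)ρⁿ
P(5) = (1-0.6312) × 0.6312^5
P(5) = 0.3688 × 0.1002
P(5) = 0.03695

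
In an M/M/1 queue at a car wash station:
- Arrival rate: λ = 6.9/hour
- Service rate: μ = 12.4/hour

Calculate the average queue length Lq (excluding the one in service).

ρ = λ/μ = 6.9/12.4 = 0.5565
For M/M/1: Lq = λ²/(μ(μ-λ))
Lq = 47.61/(12.4 × 5.50)
Lq = 0.6981 cars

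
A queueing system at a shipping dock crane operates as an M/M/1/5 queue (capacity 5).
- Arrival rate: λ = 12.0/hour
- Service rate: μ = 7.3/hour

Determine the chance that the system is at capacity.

ρ = λ/μ = 12.0/7.3 = 1.64384
P₀ = (1-ρ)/(1-ρ^(K+1)) = (1-1.64384)/(1-1.64384^6) = -0.6438/-18.7314 = 0.03437
P_K = P₀×ρ^K = 0.034372 × 1.64384^5 = 0.034372 × 12.0032 = 0.4126
Blocking probability = 41.26%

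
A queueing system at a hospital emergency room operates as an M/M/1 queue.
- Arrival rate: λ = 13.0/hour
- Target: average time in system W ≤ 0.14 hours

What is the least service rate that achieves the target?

For M/M/1: W = 1/(μ-λ)
Need W ≤ 0.14, so 1/(μ-λ) ≤ 0.14
μ - λ ≥ 1/0.14 = 7.1429
μ ≥ 13.0 + 7.1429 = 20.1429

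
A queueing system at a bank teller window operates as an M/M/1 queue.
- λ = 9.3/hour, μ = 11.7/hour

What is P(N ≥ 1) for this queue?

ρ = λ/μ = 9.3/11.7 = 0.7949
P(N ≥ n) = ρⁿ
P(N ≥ 1) = 0.7949^1
P(N ≥ 1) = 0.7949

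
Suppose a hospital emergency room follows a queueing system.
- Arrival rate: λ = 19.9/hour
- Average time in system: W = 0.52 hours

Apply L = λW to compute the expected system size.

Little's Law: L = λW
L = 19.9 × 0.52 = 10.3480 patients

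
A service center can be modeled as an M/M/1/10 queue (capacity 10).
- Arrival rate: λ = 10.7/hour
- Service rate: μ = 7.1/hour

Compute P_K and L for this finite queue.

ρ = λ/μ = 10.7/7.1 = 1.50704
P₀ = (1-ρ)/(1-ρ^(K+1)) = (1-1.50704)/(1-1.50704^11) = -0.5070/-90.0694 = 0.005629
P_K = P₀×ρ^K = 0.005629 × 1.50704^10 = 0.005629 × 60.4293 = 0.3402
Blocking probability P_10 = 0.3402 (34.02%)
L = ρ[1 - (K+1)ρ^K + Kρ^(K+1)] / [(1-ρ)(1-ρ^(K+1))]
L = 1.50704 × (1 - 11×60.4293 + 10×91.0694) / ((1 - 1.50704) × (1 - 91.0694)) = 8.1499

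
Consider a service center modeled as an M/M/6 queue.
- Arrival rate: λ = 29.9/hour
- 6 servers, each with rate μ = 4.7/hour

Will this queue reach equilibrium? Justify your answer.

Stability requires ρ = λ/(cμ) < 1
ρ = 29.9/(6 × 4.7) = 29.9/28.20 = 1.0603
Since 1.0603 ≥ 1, the system is UNSTABLE.
Need c > λ/μ = 29.9/4.7 = 6.36.
Minimum servers needed: c = 7.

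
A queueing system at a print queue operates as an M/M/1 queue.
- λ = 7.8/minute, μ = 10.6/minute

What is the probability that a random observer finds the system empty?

ρ = λ/μ = 7.8/10.6 = 0.7358
P(0) = 1 - ρ = 1 - 0.7358 = 0.2642
The server is idle 26.42% of the time.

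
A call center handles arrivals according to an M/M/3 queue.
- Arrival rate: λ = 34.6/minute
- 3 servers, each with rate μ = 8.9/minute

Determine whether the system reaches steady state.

Stability requires ρ = λ/(cμ) < 1
ρ = 34.6/(3 × 8.9) = 34.6/26.70 = 1.2959
Since 1.2959 ≥ 1, the system is UNSTABLE.
Need c > λ/μ = 34.6/8.9 = 3.89.
Minimum servers needed: c = 4.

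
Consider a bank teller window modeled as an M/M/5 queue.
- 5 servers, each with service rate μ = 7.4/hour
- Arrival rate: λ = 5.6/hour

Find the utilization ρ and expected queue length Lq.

Traffic intensity: ρ = λ/(cμ) = 5.6/(5×7.4) = 0.1514
Since ρ = 0.1514 < 1, system is stable.
Offered load a = λ/μ = cρ = 5.6/7.4 = 0.7568
P₀ = [ Σₙ₌₀^4 aⁿ/n! + a^5/(5!(1-ρ)) ]⁻¹
Σ = a^0/0! + a^1/1! + a^2/2! + a^3/3! + a^4/4! = 1.0000 + 0.7568 + 0.2863 + 0.07223 + 0.01367 = 2.1290
a^5/(5!(1-ρ)) = 0.2482/(120 × 0.8486) = 0.002437
P₀ = 1/(2.1290 + 0.002437) = 0.4692
Lq = P₀·a^5·ρ / (5!(1-ρ)²) = 0.46917 × 0.24819 × 0.15135 / (120 × 0.72020) = 0.0002039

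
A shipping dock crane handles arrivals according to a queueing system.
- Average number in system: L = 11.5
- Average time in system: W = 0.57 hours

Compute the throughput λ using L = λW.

Little's Law: L = λW, so λ = L/W
λ = 11.5/0.57 = 20.1754 containers/hour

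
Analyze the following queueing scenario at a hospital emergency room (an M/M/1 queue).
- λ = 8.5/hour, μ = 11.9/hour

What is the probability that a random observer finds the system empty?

ρ = λ/μ = 8.5/11.9 = 0.7143
P(0) = 1 - ρ = 1 - 0.7143 = 0.2857
The server is idle 28.57% of the time.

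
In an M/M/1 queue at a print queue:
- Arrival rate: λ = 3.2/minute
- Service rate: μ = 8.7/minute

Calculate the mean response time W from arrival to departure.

First, compute utilization: ρ = λ/μ = 3.2/8.7 = 0.3678
For M/M/1: W = 1/(μ-λ)
W = 1/(8.7-3.2) = 1/5.50
W = 0.1818 minutes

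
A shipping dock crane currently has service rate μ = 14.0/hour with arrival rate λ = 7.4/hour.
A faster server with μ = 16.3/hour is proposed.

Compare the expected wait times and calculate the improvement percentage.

System 1: ρ₁ = 7.4/14.0 = 0.5286, W₁ = 1/(14.0-7.4) = 0.15152
System 2: ρ₂ = 7.4/16.3 = 0.4540, W₂ = 1/(16.3-7.4) = 0.11236
Improvement: (W₁-W₂)/W₁ = (0.15152-0.11236)/0.15152 = 25.84%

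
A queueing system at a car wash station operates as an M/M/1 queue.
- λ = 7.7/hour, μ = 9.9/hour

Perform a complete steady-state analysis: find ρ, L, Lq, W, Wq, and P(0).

Step 1: ρ = λ/μ = 7.7/9.9 = 0.7778
Step 2: L = λ/(μ-λ) = 7.7/2.20 = 3.5000
Step 3: Lq = λ²/(μ(μ-λ)) = 59.29/(9.9×2.20) = 2.7222
Step 4: W = 1/(μ-λ) = 1/2.20 = 0.45455
Step 5: Wq = λ/(μ(μ-λ)) = 7.7/(9.9×2.20) = 0.3535
Step 6: P(0) = 1-ρ = 0.2222
Verify: L = λW = 7.7×0.45455 = 3.5000 ✔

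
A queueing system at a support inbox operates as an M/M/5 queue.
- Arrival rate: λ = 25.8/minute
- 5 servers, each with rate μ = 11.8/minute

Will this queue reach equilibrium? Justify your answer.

Stability requires ρ = λ/(cμ) < 1
ρ = 25.8/(5 × 11.8) = 25.8/59.00 = 0.4373
Since 0.4373 < 1, the system is STABLE.
The servers are busy 43.73% of the time.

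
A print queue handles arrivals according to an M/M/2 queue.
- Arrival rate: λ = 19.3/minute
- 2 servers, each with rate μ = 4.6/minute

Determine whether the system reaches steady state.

Stability requires ρ = λ/(cμ) < 1
ρ = 19.3/(2 × 4.6) = 19.3/9.20 = 2.0978
Since 2.0978 ≥ 1, the system is UNSTABLE.
Need c > λ/μ = 19.3/4.6 = 4.20.
Minimum servers needed: c = 5.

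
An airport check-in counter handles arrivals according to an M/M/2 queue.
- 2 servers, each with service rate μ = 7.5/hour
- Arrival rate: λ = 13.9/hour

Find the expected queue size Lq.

Traffic intensity: ρ = λ/(cμ) = 13.9/(2×7.5) = 0.9267
Since ρ = 0.9267 < 1, system is stable.
Offered load a = λ/μ = cρ = 13.9/7.5 = 1.8533
P₀ = [ Σₙ₌₀^1 aⁿ/n! + a^2/(2!(1-ρ)) ]⁻¹
Σ = a^0/0! + a^1/1! = 1.0000 + 1.8533 = 2.8533
a^2/(2!(1-ρ)) = 3.43484/(2 × 0.0733333) = 23.4194
P₀ = 1/(2.8533 + 23.4194) = 0.03806
Lq = P₀·a^2·ρ / (2!(1-ρ)²) = 0.0380623 × 3.43484 × 0.926667 / (2 × 0.00537778) = 11.2640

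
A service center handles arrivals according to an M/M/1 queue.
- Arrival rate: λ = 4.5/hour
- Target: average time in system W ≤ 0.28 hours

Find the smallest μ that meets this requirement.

For M/M/1: W = 1/(μ-λ)
Need W ≤ 0.28, so 1/(μ-λ) ≤ 0.28
μ - λ ≥ 1/0.28 = 3.5714
μ ≥ 4.5 + 3.5714 = 8.0714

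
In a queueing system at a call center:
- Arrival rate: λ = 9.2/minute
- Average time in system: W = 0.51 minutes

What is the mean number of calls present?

Little's Law: L = λW
L = 9.2 × 0.51 = 4.6920 calls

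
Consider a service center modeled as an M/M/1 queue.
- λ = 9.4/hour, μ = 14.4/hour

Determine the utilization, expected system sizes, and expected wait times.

Step 1: ρ = λ/μ = 9.4/14.4 = 0.6528
Step 2: L = λ/(μ-λ) = 9.4/5.00 = 1.8800
Step 3: Lq = λ²/(μ(μ-λ)) = 88.36/(14.4×5.00) = 1.2272
Step 4: W = 1/(μ-λ) = 1/5.00 = 0.2000
Step 5: Wq = λ/(μ(μ-λ)) = 9.4/(14.4×5.00) = 0.1306
Step 6: P(0) = 1-ρ = 0.3472
Verify: L = λW = 9.4×0.2000 = 1.8800 ✔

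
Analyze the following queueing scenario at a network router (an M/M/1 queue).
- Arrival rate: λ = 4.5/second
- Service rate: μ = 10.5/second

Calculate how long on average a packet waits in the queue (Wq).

First, compute utilization: ρ = λ/μ = 4.5/10.5 = 0.4286
For M/M/1: Wq = λ/(μ(μ-λ))
Wq = 4.5/(10.5 × (10.5-4.5))
Wq = 4.5/(10.5 × 6.00)
Wq = 0.07143 seconds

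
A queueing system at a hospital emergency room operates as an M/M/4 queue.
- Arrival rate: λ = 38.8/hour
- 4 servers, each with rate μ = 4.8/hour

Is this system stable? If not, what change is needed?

Stability requires ρ = λ/(cμ) < 1
ρ = 38.8/(4 × 4.8) = 38.8/19.20 = 2.0208
Since 2.0208 ≥ 1, the system is UNSTABLE.
Need c > λ/μ = 38.8/4.8 = 8.08.
Minimum servers needed: c = 9.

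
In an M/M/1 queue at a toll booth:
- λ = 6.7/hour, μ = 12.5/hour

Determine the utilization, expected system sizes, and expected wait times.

Step 1: ρ = λ/μ = 6.7/12.5 = 0.5360
Step 2: L = λ/(μ-λ) = 6.7/5.80 = 1.1552
Step 3: Lq = λ²/(μ(μ-λ)) = 44.89/(12.5×5.80) = 0.6192
Step 4: W = 1/(μ-λ) = 1/5.80 = 0.172414
Step 5: Wq = λ/(μ(μ-λ)) = 6.7/(12.5×5.80) = 0.09241
Step 6: P(0) = 1-ρ = 0.4640
Verify: L = λW = 6.7×0.172414 = 1.1552 ✔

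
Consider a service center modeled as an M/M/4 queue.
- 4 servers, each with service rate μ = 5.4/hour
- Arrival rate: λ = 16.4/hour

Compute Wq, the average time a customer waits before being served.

Traffic intensity: ρ = λ/(cμ) = 16.4/(4×5.4) = 0.7593
Since ρ = 0.7593 < 1, system is stable.
Offered load a = λ/μ = cρ = 16.4/5.4 = 3.0370
P₀ = [ Σₙ₌₀^3 aⁿ/n! + a^4/(4!(1-ρ)) ]⁻¹
Σ = a^0/0! + a^1/1! + a^2/2! + a^3/3! = 1.00000 + 3.03704 + 4.61180 + 4.66873 = 13.3176
a^4/(4!(1-ρ)) = 85.0747/(24 × 0.24074) = 14.7245
P₀ = 1/(13.3176 + 14.7245) = 0.03566
Lq = P₀·a^4·ρ / (4!(1-ρ)²) = 0.03566 × 85.0747 × 0.7593 / (24 × 0.05796) = 1.6560
Wq = Lq/λ = 1.6560/16.4 = 0.1010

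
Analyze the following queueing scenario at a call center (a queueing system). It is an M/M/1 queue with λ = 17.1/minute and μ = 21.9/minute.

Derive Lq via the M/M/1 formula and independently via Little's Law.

Method 1 (direct): Lq = λ²/(μ(μ-λ)) = 292.41/(21.9 × 4.80) = 2.7817

Method 2 (Little's Law):
W = 1/(μ-λ) = 1/4.80 = 0.20833
Wq = W - 1/μ = 0.20833 - 0.045662 = 0.16267
Lq = λWq = 17.1 × 0.16267 = 2.7817 ✔ (matches Method 1)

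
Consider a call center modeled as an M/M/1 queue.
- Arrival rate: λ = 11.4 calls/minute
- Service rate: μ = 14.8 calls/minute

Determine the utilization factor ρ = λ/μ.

Server utilization: ρ = λ/μ
ρ = 11.4/14.8 = 0.7703
The server is busy 77.03% of the time.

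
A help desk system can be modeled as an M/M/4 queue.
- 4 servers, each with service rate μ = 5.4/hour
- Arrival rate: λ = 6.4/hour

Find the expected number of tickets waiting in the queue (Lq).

Traffic intensity: ρ = λ/(cμ) = 6.4/(4×5.4) = 0.2963
Since ρ = 0.2963 < 1, system is stable.
Offered load a = λ/μ = cρ = 6.4/5.4 = 1.1852
P₀ = [ Σₙ₌₀^3 aⁿ/n! + a^4/(4!(1-ρ)) ]⁻¹
Σ = a^0/0! + a^1/1! + a^2/2! + a^3/3! = 1.0000 + 1.1852 + 0.7023 + 0.2775 = 3.1650
a^4/(4!(1-ρ)) = 1.9731/(24 × 0.7037) = 0.1168
P₀ = 1/(3.1650 + 0.1168) = 0.3047
Lq = P₀·a^4·ρ / (4!(1-ρ)²) = 0.3047 × 1.9731 × 0.2963 / (24 × 0.4952) = 0.01499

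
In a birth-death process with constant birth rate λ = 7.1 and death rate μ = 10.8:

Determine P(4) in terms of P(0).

For constant rates: P(n)/P(0) = (λ/μ)^n
P(4)/P(0) = (7.1/10.8)^4 = 0.6574^4 = 0.1868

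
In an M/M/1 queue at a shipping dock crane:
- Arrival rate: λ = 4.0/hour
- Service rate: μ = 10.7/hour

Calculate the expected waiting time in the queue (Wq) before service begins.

First, compute utilization: ρ = λ/μ = 4.0/10.7 = 0.3738
For M/M/1: Wq = λ/(μ(μ-λ))
Wq = 4.0/(10.7 × (10.7-4.0))
Wq = 4.0/(10.7 × 6.70)
Wq = 0.05580 hours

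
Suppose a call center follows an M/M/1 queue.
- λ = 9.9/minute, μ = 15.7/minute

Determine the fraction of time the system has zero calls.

ρ = λ/μ = 9.9/15.7 = 0.6306
P(0) = 1 - ρ = 1 - 0.6306 = 0.3694
The server is idle 36.94% of the time.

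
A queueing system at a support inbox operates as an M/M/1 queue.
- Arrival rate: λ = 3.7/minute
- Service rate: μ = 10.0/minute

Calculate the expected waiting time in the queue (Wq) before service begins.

First, compute utilization: ρ = λ/μ = 3.7/10.0 = 0.3700
For M/M/1: Wq = λ/(μ(μ-λ))
Wq = 3.7/(10.0 × (10.0-3.7))
Wq = 3.7/(10.0 × 6.30)
Wq = 0.05873 minutes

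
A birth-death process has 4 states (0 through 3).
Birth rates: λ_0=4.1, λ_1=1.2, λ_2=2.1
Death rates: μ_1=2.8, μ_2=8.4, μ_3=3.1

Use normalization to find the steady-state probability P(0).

Ratios P(n)/P(0) = (λ₀···λₙ₋₁)/(μ₁···μₙ):
P(1)/P(0) = (4.1)/(2.8) = 1.4643
P(2)/P(0) = (4.1×1.2)/(2.8×8.4) = 0.2092
P(3)/P(0) = (4.1×1.2×2.1)/(2.8×8.4×3.1) = 0.1417

Normalization: ∑ P(n) = 1
P(0) × (1.0000 + 1.4643 + 0.2092 + 0.1417) = 1
P(0) × 2.8152 = 1
P(0) = 1/2.8152 = 0.3552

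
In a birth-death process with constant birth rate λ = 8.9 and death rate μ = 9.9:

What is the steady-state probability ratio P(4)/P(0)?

For constant rates: P(n)/P(0) = (λ/μ)^n
P(4)/P(0) = (8.9/9.9)^4 = 0.8990^4 = 0.6532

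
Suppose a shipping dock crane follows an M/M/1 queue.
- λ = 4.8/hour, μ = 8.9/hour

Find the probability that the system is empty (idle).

ρ = λ/μ = 4.8/8.9 = 0.5393
P(0) = 1 - ρ = 1 - 0.5393 = 0.4607
The server is idle 46.07% of the time.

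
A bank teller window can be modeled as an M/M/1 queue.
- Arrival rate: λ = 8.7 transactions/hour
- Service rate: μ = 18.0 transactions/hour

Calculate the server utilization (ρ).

Server utilization: ρ = λ/μ
ρ = 8.7/18.0 = 0.4833
The server is busy 48.33% of the time.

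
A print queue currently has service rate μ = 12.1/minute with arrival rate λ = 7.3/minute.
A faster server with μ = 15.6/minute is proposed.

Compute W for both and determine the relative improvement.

System 1: ρ₁ = 7.3/12.1 = 0.6033, W₁ = 1/(12.1-7.3) = 0.20833
System 2: ρ₂ = 7.3/15.6 = 0.4679, W₂ = 1/(15.6-7.3) = 0.12048
Improvement: (W₁-W₂)/W₁ = (0.20833-0.12048)/0.20833 = 42.17%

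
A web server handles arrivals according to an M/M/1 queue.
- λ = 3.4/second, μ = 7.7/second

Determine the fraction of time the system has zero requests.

ρ = λ/μ = 3.4/7.7 = 0.4416
P(0) = 1 - ρ = 1 - 0.4416 = 0.5584
The server is idle 55.84% of the time.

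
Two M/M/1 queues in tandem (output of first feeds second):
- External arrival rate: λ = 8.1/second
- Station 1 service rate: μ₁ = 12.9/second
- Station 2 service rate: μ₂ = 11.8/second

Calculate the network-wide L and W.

By Jackson's theorem, each station behaves as independent M/M/1.
Station 1: ρ₁ = 8.1/12.9 = 0.6279, L₁ = ρ₁/(1-ρ₁) = λ/(μ₁-λ) = 8.1/4.80 = 1.6875
Station 2: ρ₂ = 8.1/11.8 = 0.6864, L₂ = ρ₂/(1-ρ₂) = λ/(μ₂-λ) = 8.1/3.70 = 2.1892
Total: L = L₁ + L₂ = 1.6875 + 2.1892 = 3.8767
W = L/λ = 3.8767/8.1 = 0.4786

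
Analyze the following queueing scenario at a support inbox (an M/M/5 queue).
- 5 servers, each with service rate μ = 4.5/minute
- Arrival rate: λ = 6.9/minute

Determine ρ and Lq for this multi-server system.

Traffic intensity: ρ = λ/(cμ) = 6.9/(5×4.5) = 0.3067
Since ρ = 0.3067 < 1, system is stable.
Offered load a = λ/μ = cρ = 6.9/4.5 = 1.5333
P₀ = [ Σₙ₌₀^4 aⁿ/n! + a^5/(5!(1-ρ)) ]⁻¹
Σ = a^0/0! + a^1/1! + a^2/2! + a^3/3! + a^4/4! = 1.0000 + 1.5333 + 1.1756 + 0.60084 + 0.23032 = 4.5401
a^5/(5!(1-ρ)) = 8.4758/(120 × 0.6933) = 0.1019
P₀ = 1/(4.5401 + 0.1019) = 0.2154
Lq = P₀·a^5·ρ / (5!(1-ρ)²) = 0.2154 × 8.4758 × 0.3067 / (120 × 0.4807) = 0.009707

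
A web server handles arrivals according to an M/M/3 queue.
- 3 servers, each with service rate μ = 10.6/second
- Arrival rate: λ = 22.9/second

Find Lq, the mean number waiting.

Traffic intensity: ρ = λ/(cμ) = 22.9/(3×10.6) = 0.7201
Since ρ = 0.7201 < 1, system is stable.
Offered load a = λ/μ = cρ = 22.9/10.6 = 2.1604
P₀ = [ Σₙ₌₀^2 aⁿ/n! + a^3/(3!(1-ρ)) ]⁻¹
Σ = a^0/0! + a^1/1! + a^2/2! = 1.0000 + 2.1604 + 2.3336 = 5.4940
a^3/(3!(1-ρ)) = 10.0830/(6 × 0.279874) = 6.0045
P₀ = 1/(5.4940 + 6.0045) = 0.08697
Lq = P₀·a^3·ρ / (3!(1-ρ)²) = 0.08697 × 10.0830 × 0.7201 / (6 × 0.07833) = 1.3436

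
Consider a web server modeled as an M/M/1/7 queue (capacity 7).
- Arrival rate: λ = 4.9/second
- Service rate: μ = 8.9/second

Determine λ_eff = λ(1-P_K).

ρ = λ/μ = 4.9/8.9 = 0.55056
P₀ = (1-ρ)/(1-ρ^(K+1)) = (1-0.55056)/(1-0.55056^8) = 0.44944/0.99156 = 0.4533
P_K = P₀×ρ^K = 0.45327 × 0.55056^7 = 0.45327 × 0.015333 = 0.006950
λ_eff = λ(1-P_K) = 4.9 × (1 - 0.006950) = 4.9 × 0.99305 = 4.8659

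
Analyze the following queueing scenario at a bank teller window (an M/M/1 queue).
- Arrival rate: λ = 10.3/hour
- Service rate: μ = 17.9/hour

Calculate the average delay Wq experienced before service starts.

First, compute utilization: ρ = λ/μ = 10.3/17.9 = 0.5754
For M/M/1: Wq = λ/(μ(μ-λ))
Wq = 10.3/(17.9 × (17.9-10.3))
Wq = 10.3/(17.9 × 7.60)
Wq = 0.07571 hours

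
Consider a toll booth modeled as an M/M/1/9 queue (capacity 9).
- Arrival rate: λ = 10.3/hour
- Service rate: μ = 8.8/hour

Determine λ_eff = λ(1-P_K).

ρ = λ/μ = 10.3/8.8 = 1.17045
P₀ = (1-ρ)/(1-ρ^(K+1)) = (1-1.17045)/(1-1.17045^10) = -0.17045/-3.8253 = 0.04456
P_K = P₀×ρ^K = 0.04456 × 1.17045^9 = 0.04456 × 4.1226 = 0.1837
λ_eff = λ(1-P_K) = 10.3 × (1 - 0.1837) = 10.3 × 0.8163 = 8.4079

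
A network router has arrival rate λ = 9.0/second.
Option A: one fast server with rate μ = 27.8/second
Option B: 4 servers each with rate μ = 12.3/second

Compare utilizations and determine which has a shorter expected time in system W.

Option A: single server μ = 27.8 (M/M/1)
  ρ_A = 9.0/27.8 = 0.3237
  W_A = 1/(μ-λ) = 1/(27.8-9.0) = 1/18.80 = 0.05319

Option B: 4 servers μ = 12.3 (M/M/4)
  ρ_B = λ/(cμ) = 9.0/(4×12.3) = 0.1829
  Offered load a = λ/μ = cρ = 9.0/12.3 = 0.7317
  P₀ = [ Σₙ₌₀^3 aⁿ/n! + a^4/(4!(1-ρ)) ]⁻¹
  Σ = a^0/0! + a^1/1! + a^2/2! + a^3/3! = 1.0000 + 0.7317 + 0.2677 + 0.06529 = 2.0647
  a^4/(4!(1-ρ)) = 0.28665/(24 × 0.81707) = 0.01462
  P₀ = 1/(2.0647 + 0.01462) = 0.4809
  Lq = P₀·a^4·ρ / (4!(1-ρ)²) = 0.48093 × 0.28665 × 0.18293 / (24 × 0.66761) = 0.001574
  Wq_B = Lq/λ = 0.0015739/9.0 = 0.00017488
  W_B = Wq_B + 1/μ = 0.00017488 + 0.081301 = 0.08148

Since W_A = 0.05319 < W_B = 0.08148, Option A (single fast server) has the shorter time in system.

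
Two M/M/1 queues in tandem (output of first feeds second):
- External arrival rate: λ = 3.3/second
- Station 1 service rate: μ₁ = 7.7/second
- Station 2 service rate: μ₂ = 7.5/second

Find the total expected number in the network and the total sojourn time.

By Jackson's theorem, each station behaves as independent M/M/1.
Station 1: ρ₁ = 3.3/7.7 = 0.4286, L₁ = ρ₁/(1-ρ₁) = λ/(μ₁-λ) = 3.3/4.40 = 0.7500
Station 2: ρ₂ = 3.3/7.5 = 0.4400, L₂ = ρ₂/(1-ρ₂) = λ/(μ₂-λ) = 3.3/4.20 = 0.7857
Total: L = L₁ + L₂ = 0.7500 + 0.7857 = 1.5357
W = L/λ = 1.5357/3.3 = 0.4654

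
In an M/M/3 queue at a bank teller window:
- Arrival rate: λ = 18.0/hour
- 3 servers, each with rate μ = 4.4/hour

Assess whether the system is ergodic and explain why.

Stability requires ρ = λ/(cμ) < 1
ρ = 18.0/(3 × 4.4) = 18.0/13.20 = 1.3636
Since 1.3636 ≥ 1, the system is UNSTABLE.
Need c > λ/μ = 18.0/4.4 = 4.09.
Minimum servers needed: c = 5.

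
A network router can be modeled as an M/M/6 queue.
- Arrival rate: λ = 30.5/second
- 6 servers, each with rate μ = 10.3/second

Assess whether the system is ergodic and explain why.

Stability requires ρ = λ/(cμ) < 1
ρ = 30.5/(6 × 10.3) = 30.5/61.80 = 0.4935
Since 0.4935 < 1, the system is STABLE.
The servers are busy 49.35% of the time.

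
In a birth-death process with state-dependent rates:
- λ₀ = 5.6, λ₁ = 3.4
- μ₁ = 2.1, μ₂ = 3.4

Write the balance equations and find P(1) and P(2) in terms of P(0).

Balance equations:
State 0: λ₀P₀ = μ₁P₁ → P₁ = (λ₀/μ₁)P₀ = (5.6/2.1)P₀ = 2.6667P₀
State 1: P₂ = (λ₀λ₁)/(μ₁μ₂)P₀ = (5.6×3.4)/(2.1×3.4)P₀ = 2.6667P₀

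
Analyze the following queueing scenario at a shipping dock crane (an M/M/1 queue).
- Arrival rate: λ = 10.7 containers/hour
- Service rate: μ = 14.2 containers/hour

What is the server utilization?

Server utilization: ρ = λ/μ
ρ = 10.7/14.2 = 0.7535
The server is busy 75.35% of the time.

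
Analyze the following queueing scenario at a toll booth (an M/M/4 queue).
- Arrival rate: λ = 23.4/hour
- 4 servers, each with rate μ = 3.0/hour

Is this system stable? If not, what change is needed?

Stability requires ρ = λ/(cμ) < 1
ρ = 23.4/(4 × 3.0) = 23.4/12.00 = 1.9500
Since 1.9500 ≥ 1, the system is UNSTABLE.
Need c > λ/μ = 23.4/3.0 = 7.80.
Minimum servers needed: c = 8.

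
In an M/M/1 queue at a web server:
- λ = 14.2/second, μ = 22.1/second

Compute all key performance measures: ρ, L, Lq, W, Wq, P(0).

Step 1: ρ = λ/μ = 14.2/22.1 = 0.6425
Step 2: L = λ/(μ-λ) = 14.2/7.90 = 1.7975
Step 3: Lq = λ²/(μ(μ-λ)) = 201.64/(22.1×7.90) = 1.1549
Step 4: W = 1/(μ-λ) = 1/7.90 = 0.126582
Step 5: Wq = λ/(μ(μ-λ)) = 14.2/(22.1×7.90) = 0.08133
Step 6: P(0) = 1-ρ = 0.3575
Verify: L = λW = 14.2×0.126582 = 1.7975 ✔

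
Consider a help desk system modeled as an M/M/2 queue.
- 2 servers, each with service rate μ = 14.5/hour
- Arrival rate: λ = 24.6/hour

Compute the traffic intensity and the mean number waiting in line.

Traffic intensity: ρ = λ/(cμ) = 24.6/(2×14.5) = 0.8483
Since ρ = 0.8483 < 1, system is stable.
Offered load a = λ/μ = cρ = 24.6/14.5 = 1.6966
P₀ = [ Σₙ₌₀^1 aⁿ/n! + a^2/(2!(1-ρ)) ]⁻¹
Σ = a^0/0! + a^1/1! = 1.0000 + 1.6966 = 2.6966
a^2/(2!(1-ρ)) = 2.87829/(2 × 0.151724) = 9.4853
P₀ = 1/(2.6966 + 9.4853) = 0.08209
Lq = P₀·a^2·ρ / (2!(1-ρ)²) = 0.0820896 × 2.87829 × 0.848276 / (2 × 0.0230202) = 4.3533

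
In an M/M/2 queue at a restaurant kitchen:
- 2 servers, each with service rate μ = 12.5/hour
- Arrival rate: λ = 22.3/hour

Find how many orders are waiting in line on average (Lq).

Traffic intensity: ρ = λ/(cμ) = 22.3/(2×12.5) = 0.8920
Since ρ = 0.8920 < 1, system is stable.
Offered load a = λ/μ = cρ = 22.3/12.5 = 1.7840
P₀ = [ Σₙ₌₀^1 aⁿ/n! + a^2/(2!(1-ρ)) ]⁻¹
Σ = a^0/0! + a^1/1! = 1.0000 + 1.7840 = 2.7840
a^2/(2!(1-ρ)) = 3.18266/(2 × 0.108000) = 14.7345
P₀ = 1/(2.7840 + 14.7345) = 0.05708
Lq = P₀·a^2·ρ / (2!(1-ρ)²) = 0.0570825 × 3.18266 × 0.892000 / (2 × 0.0116640) = 6.9467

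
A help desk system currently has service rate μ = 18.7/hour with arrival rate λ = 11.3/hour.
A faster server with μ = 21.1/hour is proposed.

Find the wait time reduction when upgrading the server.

System 1: ρ₁ = 11.3/18.7 = 0.6043, W₁ = 1/(18.7-11.3) = 0.13514
System 2: ρ₂ = 11.3/21.1 = 0.5355, W₂ = 1/(21.1-11.3) = 0.10204
Improvement: (W₁-W₂)/W₁ = (0.13514-0.10204)/0.13514 = 24.49%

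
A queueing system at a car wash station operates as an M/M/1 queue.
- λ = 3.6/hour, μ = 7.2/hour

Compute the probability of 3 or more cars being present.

ρ = λ/μ = 3.6/7.2 = 0.5000
P(N ≥ n) = ρⁿ
P(N ≥ 3) = 0.5000^3
P(N ≥ 3) = 0.1250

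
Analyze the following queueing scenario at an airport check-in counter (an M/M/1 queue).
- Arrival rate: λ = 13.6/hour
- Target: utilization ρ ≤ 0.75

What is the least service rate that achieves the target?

ρ = λ/μ, so μ = λ/ρ
μ ≥ 13.6/0.75 = 18.1333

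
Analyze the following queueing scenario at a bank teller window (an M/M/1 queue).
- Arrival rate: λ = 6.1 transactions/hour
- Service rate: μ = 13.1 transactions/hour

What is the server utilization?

Server utilization: ρ = λ/μ
ρ = 6.1/13.1 = 0.4656
The server is busy 46.56% of the time.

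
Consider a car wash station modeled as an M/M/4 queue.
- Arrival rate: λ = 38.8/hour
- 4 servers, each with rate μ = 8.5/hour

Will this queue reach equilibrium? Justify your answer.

Stability requires ρ = λ/(cμ) < 1
ρ = 38.8/(4 × 8.5) = 38.8/34.00 = 1.1412
Since 1.1412 ≥ 1, the system is UNSTABLE.
Need c > λ/μ = 38.8/8.5 = 4.56.
Minimum servers needed: c = 5.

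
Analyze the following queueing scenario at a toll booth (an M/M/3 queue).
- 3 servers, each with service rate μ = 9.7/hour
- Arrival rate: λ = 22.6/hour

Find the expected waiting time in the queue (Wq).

Traffic intensity: ρ = λ/(cμ) = 22.6/(3×9.7) = 0.7766
Since ρ = 0.7766 < 1, system is stable.
Offered load a = λ/μ = cρ = 22.6/9.7 = 2.3299
P₀ = [ Σₙ₌₀^2 aⁿ/n! + a^3/(3!(1-ρ)) ]⁻¹
Σ = a^0/0! + a^1/1! + a^2/2! = 1.0000 + 2.3299 + 2.7142 = 6.0441
a^3/(3!(1-ρ)) = 12.6477/(6 × 0.223368) = 9.4371
P₀ = 1/(6.0441 + 9.4371) = 0.06459
Lq = P₀·a^3·ρ / (3!(1-ρ)²) = 0.064594 × 12.6477 × 0.77663 / (6 × 0.049893) = 2.1195
Wq = Lq/λ = 2.1195/22.6 = 0.09378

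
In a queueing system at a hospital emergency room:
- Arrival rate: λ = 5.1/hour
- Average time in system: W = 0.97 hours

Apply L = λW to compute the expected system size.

Little's Law: L = λW
L = 5.1 × 0.97 = 4.9470 patients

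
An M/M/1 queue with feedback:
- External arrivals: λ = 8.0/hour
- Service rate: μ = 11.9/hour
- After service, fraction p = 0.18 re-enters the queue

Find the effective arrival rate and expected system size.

Effective arrival rate: λ_eff = λ/(1-p) = 8.0/(1-0.18) = 8.0/0.82 = 9.7561
ρ = λ_eff/μ = 9.7561/11.9 = 0.81984
L = ρ/(1-ρ) = 0.81984/(1-0.81984) = 4.5506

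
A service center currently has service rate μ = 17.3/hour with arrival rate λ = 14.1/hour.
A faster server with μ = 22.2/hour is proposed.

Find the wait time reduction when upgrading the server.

System 1: ρ₁ = 14.1/17.3 = 0.8150, W₁ = 1/(17.3-14.1) = 0.31250
System 2: ρ₂ = 14.1/22.2 = 0.6351, W₂ = 1/(22.2-14.1) = 0.12346
Improvement: (W₁-W₂)/W₁ = (0.31250-0.12346)/0.31250 = 60.49%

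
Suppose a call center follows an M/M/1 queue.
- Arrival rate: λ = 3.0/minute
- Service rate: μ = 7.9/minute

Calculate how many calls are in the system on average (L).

ρ = λ/μ = 3.0/7.9 = 0.3797
For M/M/1: L = λ/(μ-λ)
L = 3.0/(7.9-3.0) = 3.0/4.90
L = 0.6122 calls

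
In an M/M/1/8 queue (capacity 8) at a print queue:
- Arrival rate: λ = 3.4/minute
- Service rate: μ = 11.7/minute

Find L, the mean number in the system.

ρ = λ/μ = 3.4/11.7 = 0.2906
P₀ = (1-ρ)/(1-ρ^(K+1)) = (1-0.2906)/(1-0.2906^9) = 0.7094/1.0000 = 0.7094
P_K = P₀×ρ^K = 0.7094 × 0.2906^8 = 0.7094 × 0.00005086 = 0.00003608
L = ρ[1 - (K+1)ρ^K + Kρ^(K+1)] / [(1-ρ)(1-ρ^(K+1))]
L = 0.2906 × (1 - 9×0.00005086 + 8×0.00001478) / ((1 - 0.2906) × (1 - 0.00001478)) = 0.4095 jobs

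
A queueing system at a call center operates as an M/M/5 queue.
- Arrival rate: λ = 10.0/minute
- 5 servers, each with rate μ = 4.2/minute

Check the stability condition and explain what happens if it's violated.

Stability requires ρ = λ/(cμ) < 1
ρ = 10.0/(5 × 4.2) = 10.0/21.00 = 0.4762
Since 0.4762 < 1, the system is STABLE.
The servers are busy 47.62% of the time.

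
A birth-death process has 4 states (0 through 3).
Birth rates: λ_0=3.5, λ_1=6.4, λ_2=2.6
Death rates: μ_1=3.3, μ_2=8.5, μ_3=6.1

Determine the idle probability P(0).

Ratios P(n)/P(0) = (λ₀···λₙ₋₁)/(μ₁···μₙ):
P(1)/P(0) = (3.5)/(3.3) = 1.0606
P(2)/P(0) = (3.5×6.4)/(3.3×8.5) = 0.7986
P(3)/P(0) = (3.5×6.4×2.6)/(3.3×8.5×6.1) = 0.3404

Normalization: ∑ P(n) = 1
P(0) × (1.0000 + 1.0606 + 0.7986 + 0.3404) = 1
P(0) × 3.1996 = 1
P(0) = 1/3.1996 = 0.3125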